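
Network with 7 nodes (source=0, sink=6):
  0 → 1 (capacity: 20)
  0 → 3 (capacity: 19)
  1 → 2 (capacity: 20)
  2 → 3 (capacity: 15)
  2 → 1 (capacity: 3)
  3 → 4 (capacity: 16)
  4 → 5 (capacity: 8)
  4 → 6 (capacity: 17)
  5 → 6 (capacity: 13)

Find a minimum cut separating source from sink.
Min cut value = 16, edges: (3,4)

Min cut value: 16
Partition: S = [0, 1, 2, 3], T = [4, 5, 6]
Cut edges: (3,4)

By max-flow min-cut theorem, max flow = min cut = 16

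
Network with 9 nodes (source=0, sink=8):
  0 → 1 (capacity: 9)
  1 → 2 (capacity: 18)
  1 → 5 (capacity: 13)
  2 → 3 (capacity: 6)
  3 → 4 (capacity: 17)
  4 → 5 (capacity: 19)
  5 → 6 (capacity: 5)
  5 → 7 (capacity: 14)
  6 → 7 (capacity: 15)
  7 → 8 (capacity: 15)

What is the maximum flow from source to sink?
Maximum flow = 9

Max flow: 9

Flow assignment:
  0 → 1: 9/9
  1 → 5: 9/13
  5 → 7: 9/14
  7 → 8: 9/15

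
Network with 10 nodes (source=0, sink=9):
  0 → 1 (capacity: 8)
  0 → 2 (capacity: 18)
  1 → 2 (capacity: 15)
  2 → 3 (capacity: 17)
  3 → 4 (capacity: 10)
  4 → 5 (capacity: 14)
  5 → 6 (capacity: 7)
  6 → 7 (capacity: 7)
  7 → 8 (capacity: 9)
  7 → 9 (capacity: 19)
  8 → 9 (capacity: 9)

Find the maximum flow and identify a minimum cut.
Max flow = 7, Min cut edges: (6,7)

Maximum flow: 7
Minimum cut: (6,7)
Partition: S = [0, 1, 2, 3, 4, 5, 6], T = [7, 8, 9]

Max-flow min-cut theorem verified: both equal 7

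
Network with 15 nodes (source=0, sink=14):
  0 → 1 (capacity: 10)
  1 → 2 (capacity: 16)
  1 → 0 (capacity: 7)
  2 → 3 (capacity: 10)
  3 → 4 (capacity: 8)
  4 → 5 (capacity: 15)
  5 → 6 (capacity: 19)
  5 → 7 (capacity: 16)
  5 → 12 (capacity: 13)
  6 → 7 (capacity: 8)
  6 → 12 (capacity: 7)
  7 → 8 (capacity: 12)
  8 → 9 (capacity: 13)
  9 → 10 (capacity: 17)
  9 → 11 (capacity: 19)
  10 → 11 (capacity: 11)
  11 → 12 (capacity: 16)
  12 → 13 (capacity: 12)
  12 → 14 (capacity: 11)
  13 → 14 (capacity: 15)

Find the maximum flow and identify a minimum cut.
Max flow = 8, Min cut edges: (3,4)

Maximum flow: 8
Minimum cut: (3,4)
Partition: S = [0, 1, 2, 3], T = [4, 5, 6, 7, 8, 9, 10, 11, 12, 13, 14]

Max-flow min-cut theorem verified: both equal 8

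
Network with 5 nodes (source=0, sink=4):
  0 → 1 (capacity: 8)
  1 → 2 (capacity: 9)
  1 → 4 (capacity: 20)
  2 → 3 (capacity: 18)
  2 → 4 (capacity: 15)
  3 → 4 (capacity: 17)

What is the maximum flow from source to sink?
Maximum flow = 8

Max flow: 8

Flow assignment:
  0 → 1: 8/8
  1 → 4: 8/20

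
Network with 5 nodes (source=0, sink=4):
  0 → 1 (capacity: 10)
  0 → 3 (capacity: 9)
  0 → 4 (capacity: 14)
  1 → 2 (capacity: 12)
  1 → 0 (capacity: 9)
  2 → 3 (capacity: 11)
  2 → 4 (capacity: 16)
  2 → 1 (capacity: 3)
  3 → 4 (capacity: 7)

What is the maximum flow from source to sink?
Maximum flow = 31

Max flow: 31

Flow assignment:
  0 → 1: 10/10
  0 → 3: 7/9
  0 → 4: 14/14
  1 → 2: 10/12
  2 → 4: 10/16
  3 → 4: 7/7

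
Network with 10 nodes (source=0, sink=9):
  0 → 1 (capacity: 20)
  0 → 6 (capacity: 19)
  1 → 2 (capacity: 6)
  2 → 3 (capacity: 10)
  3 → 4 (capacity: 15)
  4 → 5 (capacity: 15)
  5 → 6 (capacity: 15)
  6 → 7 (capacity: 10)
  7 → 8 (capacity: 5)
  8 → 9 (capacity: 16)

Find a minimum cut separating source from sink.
Min cut value = 5, edges: (7,8)

Min cut value: 5
Partition: S = [0, 1, 2, 3, 4, 5, 6, 7], T = [8, 9]
Cut edges: (7,8)

By max-flow min-cut theorem, max flow = min cut = 5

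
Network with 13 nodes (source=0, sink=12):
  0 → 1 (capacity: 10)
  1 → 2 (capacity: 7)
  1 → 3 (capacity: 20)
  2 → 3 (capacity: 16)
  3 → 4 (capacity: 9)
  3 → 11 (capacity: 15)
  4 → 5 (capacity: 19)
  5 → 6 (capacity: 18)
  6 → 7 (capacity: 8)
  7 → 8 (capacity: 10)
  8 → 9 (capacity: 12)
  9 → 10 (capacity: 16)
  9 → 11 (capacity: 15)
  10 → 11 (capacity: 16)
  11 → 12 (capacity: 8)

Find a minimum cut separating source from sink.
Min cut value = 8, edges: (11,12)

Min cut value: 8
Partition: S = [0, 1, 2, 3, 4, 5, 6, 7, 8, 9, 10, 11], T = [12]
Cut edges: (11,12)

By max-flow min-cut theorem, max flow = min cut = 8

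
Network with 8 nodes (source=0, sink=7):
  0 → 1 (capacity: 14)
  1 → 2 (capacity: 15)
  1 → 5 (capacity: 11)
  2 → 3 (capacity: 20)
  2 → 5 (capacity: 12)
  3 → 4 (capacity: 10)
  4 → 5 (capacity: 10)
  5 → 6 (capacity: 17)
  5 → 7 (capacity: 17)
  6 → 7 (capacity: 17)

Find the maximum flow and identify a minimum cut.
Max flow = 14, Min cut edges: (0,1)

Maximum flow: 14
Minimum cut: (0,1)
Partition: S = [0], T = [1, 2, 3, 4, 5, 6, 7]

Max-flow min-cut theorem verified: both equal 14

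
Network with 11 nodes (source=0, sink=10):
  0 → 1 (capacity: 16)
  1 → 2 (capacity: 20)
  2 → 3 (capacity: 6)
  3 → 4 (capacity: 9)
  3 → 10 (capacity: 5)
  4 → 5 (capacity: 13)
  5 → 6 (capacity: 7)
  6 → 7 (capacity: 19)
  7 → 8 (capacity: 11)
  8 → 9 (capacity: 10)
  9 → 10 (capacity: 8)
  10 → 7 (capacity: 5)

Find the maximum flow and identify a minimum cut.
Max flow = 6, Min cut edges: (2,3)

Maximum flow: 6
Minimum cut: (2,3)
Partition: S = [0, 1, 2], T = [3, 4, 5, 6, 7, 8, 9, 10]

Max-flow min-cut theorem verified: both equal 6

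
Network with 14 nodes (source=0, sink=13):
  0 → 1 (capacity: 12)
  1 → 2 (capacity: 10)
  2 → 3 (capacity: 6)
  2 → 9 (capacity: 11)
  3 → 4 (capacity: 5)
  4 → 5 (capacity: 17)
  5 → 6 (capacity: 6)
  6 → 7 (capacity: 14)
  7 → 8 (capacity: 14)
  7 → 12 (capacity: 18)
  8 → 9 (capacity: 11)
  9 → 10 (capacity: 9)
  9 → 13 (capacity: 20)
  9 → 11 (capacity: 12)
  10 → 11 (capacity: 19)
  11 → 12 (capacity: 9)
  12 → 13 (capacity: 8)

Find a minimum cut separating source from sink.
Min cut value = 10, edges: (1,2)

Min cut value: 10
Partition: S = [0, 1], T = [2, 3, 4, 5, 6, 7, 8, 9, 10, 11, 12, 13]
Cut edges: (1,2)

By max-flow min-cut theorem, max flow = min cut = 10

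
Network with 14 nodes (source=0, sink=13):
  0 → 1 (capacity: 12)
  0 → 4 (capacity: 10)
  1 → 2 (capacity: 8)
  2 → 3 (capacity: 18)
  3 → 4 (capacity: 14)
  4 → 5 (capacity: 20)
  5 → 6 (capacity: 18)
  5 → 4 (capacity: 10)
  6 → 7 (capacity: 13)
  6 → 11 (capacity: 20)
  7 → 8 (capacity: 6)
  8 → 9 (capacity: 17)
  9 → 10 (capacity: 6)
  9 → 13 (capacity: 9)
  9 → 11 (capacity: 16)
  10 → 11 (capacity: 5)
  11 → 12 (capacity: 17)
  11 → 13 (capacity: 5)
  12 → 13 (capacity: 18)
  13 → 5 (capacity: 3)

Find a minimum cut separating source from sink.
Min cut value = 18, edges: (5,6)

Min cut value: 18
Partition: S = [0, 1, 2, 3, 4, 5], T = [6, 7, 8, 9, 10, 11, 12, 13]
Cut edges: (5,6)

By max-flow min-cut theorem, max flow = min cut = 18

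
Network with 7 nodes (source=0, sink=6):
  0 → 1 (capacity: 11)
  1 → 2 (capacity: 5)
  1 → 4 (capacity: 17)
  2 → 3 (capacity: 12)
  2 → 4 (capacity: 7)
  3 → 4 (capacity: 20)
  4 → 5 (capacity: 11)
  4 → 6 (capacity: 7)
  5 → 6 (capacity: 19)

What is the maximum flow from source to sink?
Maximum flow = 11

Max flow: 11

Flow assignment:
  0 → 1: 11/11
  1 → 4: 11/17
  4 → 5: 4/11
  4 → 6: 7/7
  5 → 6: 4/19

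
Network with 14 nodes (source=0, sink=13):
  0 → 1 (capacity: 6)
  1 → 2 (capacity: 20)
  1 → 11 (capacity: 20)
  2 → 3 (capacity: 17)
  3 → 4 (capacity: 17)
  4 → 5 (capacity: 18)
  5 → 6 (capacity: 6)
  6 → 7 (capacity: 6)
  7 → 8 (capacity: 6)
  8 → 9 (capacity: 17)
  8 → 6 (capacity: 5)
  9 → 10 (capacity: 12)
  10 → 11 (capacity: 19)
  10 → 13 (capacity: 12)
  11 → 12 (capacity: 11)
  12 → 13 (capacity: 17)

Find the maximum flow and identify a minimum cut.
Max flow = 6, Min cut edges: (0,1)

Maximum flow: 6
Minimum cut: (0,1)
Partition: S = [0], T = [1, 2, 3, 4, 5, 6, 7, 8, 9, 10, 11, 12, 13]

Max-flow min-cut theorem verified: both equal 6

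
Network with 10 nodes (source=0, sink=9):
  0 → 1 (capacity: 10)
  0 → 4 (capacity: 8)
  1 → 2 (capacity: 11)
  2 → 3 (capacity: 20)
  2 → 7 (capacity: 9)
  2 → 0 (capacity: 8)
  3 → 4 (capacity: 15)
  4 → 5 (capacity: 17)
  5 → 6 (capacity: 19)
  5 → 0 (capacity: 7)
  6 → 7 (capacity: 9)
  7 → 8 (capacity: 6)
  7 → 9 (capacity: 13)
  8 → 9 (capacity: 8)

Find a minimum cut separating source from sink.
Min cut value = 18, edges: (2,7), (6,7)

Min cut value: 18
Partition: S = [0, 1, 2, 3, 4, 5, 6], T = [7, 8, 9]
Cut edges: (2,7), (6,7)

By max-flow min-cut theorem, max flow = min cut = 18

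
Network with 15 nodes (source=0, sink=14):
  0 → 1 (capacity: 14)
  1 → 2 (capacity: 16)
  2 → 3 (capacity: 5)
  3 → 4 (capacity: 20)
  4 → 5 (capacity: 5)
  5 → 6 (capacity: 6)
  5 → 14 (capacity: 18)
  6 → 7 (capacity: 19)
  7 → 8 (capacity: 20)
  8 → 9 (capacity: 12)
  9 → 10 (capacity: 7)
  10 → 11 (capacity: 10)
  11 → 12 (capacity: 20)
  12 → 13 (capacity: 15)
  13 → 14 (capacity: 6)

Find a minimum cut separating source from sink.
Min cut value = 5, edges: (4,5)

Min cut value: 5
Partition: S = [0, 1, 2, 3, 4], T = [5, 6, 7, 8, 9, 10, 11, 12, 13, 14]
Cut edges: (4,5)

By max-flow min-cut theorem, max flow = min cut = 5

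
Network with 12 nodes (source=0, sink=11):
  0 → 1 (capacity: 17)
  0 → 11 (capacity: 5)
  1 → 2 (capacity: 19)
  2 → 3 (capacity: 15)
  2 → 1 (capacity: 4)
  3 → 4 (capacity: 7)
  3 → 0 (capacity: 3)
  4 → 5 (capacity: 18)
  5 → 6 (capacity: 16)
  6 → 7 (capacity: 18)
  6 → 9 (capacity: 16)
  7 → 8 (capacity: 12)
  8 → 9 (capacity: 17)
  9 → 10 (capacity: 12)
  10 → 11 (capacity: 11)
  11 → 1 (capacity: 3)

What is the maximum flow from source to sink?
Maximum flow = 12

Max flow: 12

Flow assignment:
  0 → 1: 10/17
  0 → 11: 5/5
  1 → 2: 10/19
  2 → 3: 10/15
  3 → 4: 7/7
  3 → 0: 3/3
  4 → 5: 7/18
  5 → 6: 7/16
  6 → 9: 7/16
  9 → 10: 7/12
  10 → 11: 7/11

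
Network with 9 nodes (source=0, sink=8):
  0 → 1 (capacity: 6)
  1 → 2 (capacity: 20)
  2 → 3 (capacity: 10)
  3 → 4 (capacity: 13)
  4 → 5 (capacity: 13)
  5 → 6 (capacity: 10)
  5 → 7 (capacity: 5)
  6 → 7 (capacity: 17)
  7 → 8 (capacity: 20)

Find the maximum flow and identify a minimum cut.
Max flow = 6, Min cut edges: (0,1)

Maximum flow: 6
Minimum cut: (0,1)
Partition: S = [0], T = [1, 2, 3, 4, 5, 6, 7, 8]

Max-flow min-cut theorem verified: both equal 6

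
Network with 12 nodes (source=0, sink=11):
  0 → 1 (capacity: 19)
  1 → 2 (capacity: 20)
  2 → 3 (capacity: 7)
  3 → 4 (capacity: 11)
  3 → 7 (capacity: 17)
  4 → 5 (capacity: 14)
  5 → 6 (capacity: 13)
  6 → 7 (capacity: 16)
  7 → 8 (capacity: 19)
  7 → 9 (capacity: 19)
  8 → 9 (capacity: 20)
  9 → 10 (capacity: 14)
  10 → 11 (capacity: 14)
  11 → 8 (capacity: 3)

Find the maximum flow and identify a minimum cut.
Max flow = 7, Min cut edges: (2,3)

Maximum flow: 7
Minimum cut: (2,3)
Partition: S = [0, 1, 2], T = [3, 4, 5, 6, 7, 8, 9, 10, 11]

Max-flow min-cut theorem verified: both equal 7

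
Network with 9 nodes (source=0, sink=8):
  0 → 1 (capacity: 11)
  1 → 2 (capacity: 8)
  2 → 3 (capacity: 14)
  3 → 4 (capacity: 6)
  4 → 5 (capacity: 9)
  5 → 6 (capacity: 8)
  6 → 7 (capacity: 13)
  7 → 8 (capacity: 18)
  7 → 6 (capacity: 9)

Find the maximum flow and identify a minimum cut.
Max flow = 6, Min cut edges: (3,4)

Maximum flow: 6
Minimum cut: (3,4)
Partition: S = [0, 1, 2, 3], T = [4, 5, 6, 7, 8]

Max-flow min-cut theorem verified: both equal 6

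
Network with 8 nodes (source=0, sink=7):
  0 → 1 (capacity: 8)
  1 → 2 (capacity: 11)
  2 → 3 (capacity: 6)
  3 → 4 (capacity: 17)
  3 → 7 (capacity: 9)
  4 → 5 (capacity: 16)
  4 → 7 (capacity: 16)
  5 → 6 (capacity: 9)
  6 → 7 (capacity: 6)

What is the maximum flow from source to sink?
Maximum flow = 6

Max flow: 6

Flow assignment:
  0 → 1: 6/8
  1 → 2: 6/11
  2 → 3: 6/6
  3 → 7: 6/9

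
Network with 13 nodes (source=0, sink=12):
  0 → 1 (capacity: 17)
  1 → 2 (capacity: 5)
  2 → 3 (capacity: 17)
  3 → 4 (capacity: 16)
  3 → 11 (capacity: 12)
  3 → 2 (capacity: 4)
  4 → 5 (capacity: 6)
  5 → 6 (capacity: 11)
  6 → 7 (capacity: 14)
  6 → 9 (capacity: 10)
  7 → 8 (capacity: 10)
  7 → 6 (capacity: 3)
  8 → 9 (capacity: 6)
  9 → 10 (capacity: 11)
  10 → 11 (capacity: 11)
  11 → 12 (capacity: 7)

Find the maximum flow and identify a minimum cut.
Max flow = 5, Min cut edges: (1,2)

Maximum flow: 5
Minimum cut: (1,2)
Partition: S = [0, 1], T = [2, 3, 4, 5, 6, 7, 8, 9, 10, 11, 12]

Max-flow min-cut theorem verified: both equal 5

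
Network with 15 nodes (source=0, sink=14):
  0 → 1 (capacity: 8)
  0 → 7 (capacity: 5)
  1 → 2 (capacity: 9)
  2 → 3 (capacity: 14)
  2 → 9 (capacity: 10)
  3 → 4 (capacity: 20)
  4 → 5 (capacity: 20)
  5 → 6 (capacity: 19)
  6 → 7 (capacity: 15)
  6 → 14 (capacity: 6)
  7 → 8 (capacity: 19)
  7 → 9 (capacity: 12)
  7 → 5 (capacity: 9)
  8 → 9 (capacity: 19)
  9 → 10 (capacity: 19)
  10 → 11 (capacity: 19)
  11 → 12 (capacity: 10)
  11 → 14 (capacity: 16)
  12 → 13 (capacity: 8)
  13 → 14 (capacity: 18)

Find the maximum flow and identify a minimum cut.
Max flow = 13, Min cut edges: (0,1), (0,7)

Maximum flow: 13
Minimum cut: (0,1), (0,7)
Partition: S = [0], T = [1, 2, 3, 4, 5, 6, 7, 8, 9, 10, 11, 12, 13, 14]

Max-flow min-cut theorem verified: both equal 13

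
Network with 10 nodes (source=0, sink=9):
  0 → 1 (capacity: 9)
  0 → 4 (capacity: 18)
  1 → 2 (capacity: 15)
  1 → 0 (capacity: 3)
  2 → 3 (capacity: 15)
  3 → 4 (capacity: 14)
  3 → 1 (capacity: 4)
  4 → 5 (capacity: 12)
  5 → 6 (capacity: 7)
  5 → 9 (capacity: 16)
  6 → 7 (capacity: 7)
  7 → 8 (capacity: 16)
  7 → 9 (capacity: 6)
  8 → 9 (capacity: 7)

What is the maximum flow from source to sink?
Maximum flow = 12

Max flow: 12

Flow assignment:
  0 → 4: 12/18
  4 → 5: 12/12
  5 → 9: 12/16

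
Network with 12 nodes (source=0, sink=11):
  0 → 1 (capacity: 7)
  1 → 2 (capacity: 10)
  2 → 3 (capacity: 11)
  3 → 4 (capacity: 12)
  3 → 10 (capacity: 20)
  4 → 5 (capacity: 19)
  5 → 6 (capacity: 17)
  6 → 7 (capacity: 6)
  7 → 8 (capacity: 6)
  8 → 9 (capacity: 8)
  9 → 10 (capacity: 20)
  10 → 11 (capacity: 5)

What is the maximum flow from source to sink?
Maximum flow = 5

Max flow: 5

Flow assignment:
  0 → 1: 5/7
  1 → 2: 5/10
  2 → 3: 5/11
  3 → 10: 5/20
  10 → 11: 5/5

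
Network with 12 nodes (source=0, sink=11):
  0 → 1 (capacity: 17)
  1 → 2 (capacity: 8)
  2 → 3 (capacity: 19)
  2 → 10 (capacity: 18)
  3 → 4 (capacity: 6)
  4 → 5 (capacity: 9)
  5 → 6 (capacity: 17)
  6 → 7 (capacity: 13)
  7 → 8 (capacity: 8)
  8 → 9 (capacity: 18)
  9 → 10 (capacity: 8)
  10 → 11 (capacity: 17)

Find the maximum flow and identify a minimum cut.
Max flow = 8, Min cut edges: (1,2)

Maximum flow: 8
Minimum cut: (1,2)
Partition: S = [0, 1], T = [2, 3, 4, 5, 6, 7, 8, 9, 10, 11]

Max-flow min-cut theorem verified: both equal 8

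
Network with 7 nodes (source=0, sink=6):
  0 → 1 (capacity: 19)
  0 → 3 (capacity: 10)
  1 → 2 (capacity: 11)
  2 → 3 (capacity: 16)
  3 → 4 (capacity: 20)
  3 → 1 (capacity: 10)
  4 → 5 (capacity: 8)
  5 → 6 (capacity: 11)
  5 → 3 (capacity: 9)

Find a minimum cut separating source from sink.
Min cut value = 8, edges: (4,5)

Min cut value: 8
Partition: S = [0, 1, 2, 3, 4], T = [5, 6]
Cut edges: (4,5)

By max-flow min-cut theorem, max flow = min cut = 8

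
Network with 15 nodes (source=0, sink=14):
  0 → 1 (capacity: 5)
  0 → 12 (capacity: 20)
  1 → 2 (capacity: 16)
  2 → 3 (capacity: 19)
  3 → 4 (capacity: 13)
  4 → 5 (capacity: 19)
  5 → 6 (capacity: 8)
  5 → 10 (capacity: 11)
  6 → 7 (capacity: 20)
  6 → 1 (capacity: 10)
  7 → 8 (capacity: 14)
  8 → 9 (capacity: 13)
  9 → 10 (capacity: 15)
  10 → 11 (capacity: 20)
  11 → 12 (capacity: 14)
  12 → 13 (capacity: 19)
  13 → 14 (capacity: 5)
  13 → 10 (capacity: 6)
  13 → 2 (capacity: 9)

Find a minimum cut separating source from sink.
Min cut value = 5, edges: (13,14)

Min cut value: 5
Partition: S = [0, 1, 2, 3, 4, 5, 6, 7, 8, 9, 10, 11, 12, 13], T = [14]
Cut edges: (13,14)

By max-flow min-cut theorem, max flow = min cut = 5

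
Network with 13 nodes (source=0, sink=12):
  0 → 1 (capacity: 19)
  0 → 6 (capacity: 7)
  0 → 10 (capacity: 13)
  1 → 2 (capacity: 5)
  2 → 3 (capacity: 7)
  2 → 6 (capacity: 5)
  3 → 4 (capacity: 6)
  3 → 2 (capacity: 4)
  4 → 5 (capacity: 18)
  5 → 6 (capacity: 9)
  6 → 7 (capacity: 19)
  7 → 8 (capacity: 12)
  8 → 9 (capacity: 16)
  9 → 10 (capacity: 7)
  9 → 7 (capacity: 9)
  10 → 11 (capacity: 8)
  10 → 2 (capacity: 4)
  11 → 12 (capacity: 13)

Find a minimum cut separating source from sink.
Min cut value = 8, edges: (10,11)

Min cut value: 8
Partition: S = [0, 1, 2, 3, 4, 5, 6, 7, 8, 9, 10], T = [11, 12]
Cut edges: (10,11)

By max-flow min-cut theorem, max flow = min cut = 8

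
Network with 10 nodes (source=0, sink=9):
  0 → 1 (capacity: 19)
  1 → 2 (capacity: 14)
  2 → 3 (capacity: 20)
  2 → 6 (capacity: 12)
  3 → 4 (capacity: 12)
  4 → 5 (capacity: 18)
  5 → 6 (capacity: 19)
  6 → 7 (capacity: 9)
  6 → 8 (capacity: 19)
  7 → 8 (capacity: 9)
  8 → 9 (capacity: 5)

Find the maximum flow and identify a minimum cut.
Max flow = 5, Min cut edges: (8,9)

Maximum flow: 5
Minimum cut: (8,9)
Partition: S = [0, 1, 2, 3, 4, 5, 6, 7, 8], T = [9]

Max-flow min-cut theorem verified: both equal 5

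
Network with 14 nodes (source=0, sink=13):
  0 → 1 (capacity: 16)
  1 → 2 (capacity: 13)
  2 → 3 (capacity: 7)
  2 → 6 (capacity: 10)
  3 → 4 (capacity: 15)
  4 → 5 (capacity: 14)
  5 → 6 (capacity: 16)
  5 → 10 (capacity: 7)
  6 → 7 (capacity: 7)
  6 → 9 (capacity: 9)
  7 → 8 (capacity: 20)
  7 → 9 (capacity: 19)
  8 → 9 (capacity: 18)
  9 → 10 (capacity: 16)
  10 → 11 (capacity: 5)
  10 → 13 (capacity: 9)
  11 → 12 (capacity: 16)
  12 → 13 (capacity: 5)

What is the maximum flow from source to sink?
Maximum flow = 13

Max flow: 13

Flow assignment:
  0 → 1: 13/16
  1 → 2: 13/13
  2 → 3: 4/7
  2 → 6: 9/10
  3 → 4: 4/15
  4 → 5: 4/14
  5 → 10: 4/7
  6 → 9: 9/9
  9 → 10: 9/16
  10 → 11: 4/5
  10 → 13: 9/9
  11 → 12: 4/16
  12 → 13: 4/5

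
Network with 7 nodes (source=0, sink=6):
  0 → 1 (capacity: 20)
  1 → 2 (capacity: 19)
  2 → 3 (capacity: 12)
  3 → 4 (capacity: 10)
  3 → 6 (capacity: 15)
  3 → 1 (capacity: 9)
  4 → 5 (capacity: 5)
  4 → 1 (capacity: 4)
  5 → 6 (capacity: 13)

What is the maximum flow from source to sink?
Maximum flow = 12

Max flow: 12

Flow assignment:
  0 → 1: 12/20
  1 → 2: 12/19
  2 → 3: 12/12
  3 → 6: 12/15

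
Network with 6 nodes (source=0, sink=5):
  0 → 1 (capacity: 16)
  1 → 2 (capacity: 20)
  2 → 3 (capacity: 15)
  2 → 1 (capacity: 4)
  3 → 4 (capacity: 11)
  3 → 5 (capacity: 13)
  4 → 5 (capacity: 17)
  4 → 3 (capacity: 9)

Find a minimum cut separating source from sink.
Min cut value = 15, edges: (2,3)

Min cut value: 15
Partition: S = [0, 1, 2], T = [3, 4, 5]
Cut edges: (2,3)

By max-flow min-cut theorem, max flow = min cut = 15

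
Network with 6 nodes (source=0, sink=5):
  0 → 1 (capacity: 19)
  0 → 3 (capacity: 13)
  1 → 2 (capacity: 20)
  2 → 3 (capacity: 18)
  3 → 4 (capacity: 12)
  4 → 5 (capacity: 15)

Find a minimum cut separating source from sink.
Min cut value = 12, edges: (3,4)

Min cut value: 12
Partition: S = [0, 1, 2, 3], T = [4, 5]
Cut edges: (3,4)

By max-flow min-cut theorem, max flow = min cut = 12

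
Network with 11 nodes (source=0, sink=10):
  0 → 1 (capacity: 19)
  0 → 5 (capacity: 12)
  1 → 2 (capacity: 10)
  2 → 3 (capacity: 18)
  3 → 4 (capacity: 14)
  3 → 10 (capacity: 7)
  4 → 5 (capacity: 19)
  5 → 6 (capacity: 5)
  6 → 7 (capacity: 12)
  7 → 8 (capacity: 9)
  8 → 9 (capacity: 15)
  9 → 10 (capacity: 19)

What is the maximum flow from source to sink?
Maximum flow = 12

Max flow: 12

Flow assignment:
  0 → 1: 7/19
  0 → 5: 5/12
  1 → 2: 7/10
  2 → 3: 7/18
  3 → 10: 7/7
  5 → 6: 5/5
  6 → 7: 5/12
  7 → 8: 5/9
  8 → 9: 5/15
  9 → 10: 5/19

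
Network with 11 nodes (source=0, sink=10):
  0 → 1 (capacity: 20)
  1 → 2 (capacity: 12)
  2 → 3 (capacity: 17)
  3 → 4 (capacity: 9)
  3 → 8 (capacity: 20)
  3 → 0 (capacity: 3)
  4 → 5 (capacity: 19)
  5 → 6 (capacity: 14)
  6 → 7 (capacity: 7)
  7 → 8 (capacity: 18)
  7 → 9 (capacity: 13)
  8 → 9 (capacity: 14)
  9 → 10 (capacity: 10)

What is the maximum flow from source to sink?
Maximum flow = 10

Max flow: 10

Flow assignment:
  0 → 1: 12/20
  1 → 2: 12/12
  2 → 3: 12/17
  3 → 8: 10/20
  3 → 0: 2/3
  8 → 9: 10/14
  9 → 10: 10/10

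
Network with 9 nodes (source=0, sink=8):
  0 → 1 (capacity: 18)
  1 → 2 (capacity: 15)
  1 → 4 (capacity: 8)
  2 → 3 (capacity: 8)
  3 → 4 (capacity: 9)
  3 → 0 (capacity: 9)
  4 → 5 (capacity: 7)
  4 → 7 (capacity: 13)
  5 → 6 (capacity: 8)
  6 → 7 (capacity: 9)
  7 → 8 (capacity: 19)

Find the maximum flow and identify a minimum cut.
Max flow = 16, Min cut edges: (1,4), (2,3)

Maximum flow: 16
Minimum cut: (1,4), (2,3)
Partition: S = [0, 1, 2], T = [3, 4, 5, 6, 7, 8]

Max-flow min-cut theorem verified: both equal 16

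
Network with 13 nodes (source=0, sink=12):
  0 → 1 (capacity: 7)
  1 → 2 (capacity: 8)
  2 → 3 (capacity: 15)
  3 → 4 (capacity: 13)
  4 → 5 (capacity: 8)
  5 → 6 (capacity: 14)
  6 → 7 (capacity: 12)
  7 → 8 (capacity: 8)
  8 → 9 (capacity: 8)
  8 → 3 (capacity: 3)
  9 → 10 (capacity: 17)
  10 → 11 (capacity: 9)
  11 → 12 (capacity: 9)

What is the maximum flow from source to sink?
Maximum flow = 7

Max flow: 7

Flow assignment:
  0 → 1: 7/7
  1 → 2: 7/8
  2 → 3: 7/15
  3 → 4: 7/13
  4 → 5: 7/8
  5 → 6: 7/14
  6 → 7: 7/12
  7 → 8: 7/8
  8 → 9: 7/8
  9 → 10: 7/17
  10 → 11: 7/9
  11 → 12: 7/9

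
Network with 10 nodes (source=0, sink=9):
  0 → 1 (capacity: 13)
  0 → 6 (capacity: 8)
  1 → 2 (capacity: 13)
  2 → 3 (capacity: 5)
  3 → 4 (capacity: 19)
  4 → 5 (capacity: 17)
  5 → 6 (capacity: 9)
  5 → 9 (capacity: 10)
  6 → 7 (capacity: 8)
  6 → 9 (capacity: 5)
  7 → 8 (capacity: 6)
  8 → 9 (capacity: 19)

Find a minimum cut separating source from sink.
Min cut value = 13, edges: (0,6), (2,3)

Min cut value: 13
Partition: S = [0, 1, 2], T = [3, 4, 5, 6, 7, 8, 9]
Cut edges: (0,6), (2,3)

By max-flow min-cut theorem, max flow = min cut = 13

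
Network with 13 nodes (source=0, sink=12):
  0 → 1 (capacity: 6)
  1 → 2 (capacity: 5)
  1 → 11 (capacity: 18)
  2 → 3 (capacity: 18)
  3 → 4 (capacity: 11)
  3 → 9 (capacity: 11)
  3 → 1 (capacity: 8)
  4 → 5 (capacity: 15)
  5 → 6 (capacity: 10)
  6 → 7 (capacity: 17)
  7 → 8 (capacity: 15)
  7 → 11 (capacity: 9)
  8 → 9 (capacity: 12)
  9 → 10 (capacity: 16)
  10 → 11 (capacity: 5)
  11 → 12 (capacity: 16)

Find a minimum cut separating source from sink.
Min cut value = 6, edges: (0,1)

Min cut value: 6
Partition: S = [0], T = [1, 2, 3, 4, 5, 6, 7, 8, 9, 10, 11, 12]
Cut edges: (0,1)

By max-flow min-cut theorem, max flow = min cut = 6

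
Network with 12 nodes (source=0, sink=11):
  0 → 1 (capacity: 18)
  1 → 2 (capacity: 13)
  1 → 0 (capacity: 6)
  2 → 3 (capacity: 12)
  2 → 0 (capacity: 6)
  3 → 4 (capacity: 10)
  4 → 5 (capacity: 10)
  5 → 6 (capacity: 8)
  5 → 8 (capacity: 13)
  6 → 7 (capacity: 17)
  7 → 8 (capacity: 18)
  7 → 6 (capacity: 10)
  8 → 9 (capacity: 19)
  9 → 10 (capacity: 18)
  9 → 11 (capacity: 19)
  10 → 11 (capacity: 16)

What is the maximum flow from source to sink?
Maximum flow = 10

Max flow: 10

Flow assignment:
  0 → 1: 13/18
  1 → 2: 13/13
  2 → 3: 10/12
  2 → 0: 3/6
  3 → 4: 10/10
  4 → 5: 10/10
  5 → 8: 10/13
  8 → 9: 10/19
  9 → 11: 10/19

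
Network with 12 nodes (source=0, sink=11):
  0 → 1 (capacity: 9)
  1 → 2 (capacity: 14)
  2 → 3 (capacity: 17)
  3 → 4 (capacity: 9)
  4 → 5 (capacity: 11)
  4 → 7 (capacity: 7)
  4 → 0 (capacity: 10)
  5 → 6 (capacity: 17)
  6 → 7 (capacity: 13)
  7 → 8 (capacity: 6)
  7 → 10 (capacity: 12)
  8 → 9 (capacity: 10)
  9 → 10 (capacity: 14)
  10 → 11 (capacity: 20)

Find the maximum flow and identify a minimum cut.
Max flow = 9, Min cut edges: (3,4)

Maximum flow: 9
Minimum cut: (3,4)
Partition: S = [0, 1, 2, 3], T = [4, 5, 6, 7, 8, 9, 10, 11]

Max-flow min-cut theorem verified: both equal 9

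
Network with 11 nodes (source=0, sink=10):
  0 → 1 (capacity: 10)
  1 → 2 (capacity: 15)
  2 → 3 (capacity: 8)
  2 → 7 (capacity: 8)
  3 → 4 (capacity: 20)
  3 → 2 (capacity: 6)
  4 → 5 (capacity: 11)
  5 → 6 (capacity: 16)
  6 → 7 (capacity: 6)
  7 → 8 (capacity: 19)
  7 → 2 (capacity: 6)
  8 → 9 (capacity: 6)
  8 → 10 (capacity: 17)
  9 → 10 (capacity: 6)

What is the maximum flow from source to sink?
Maximum flow = 10

Max flow: 10

Flow assignment:
  0 → 1: 10/10
  1 → 2: 10/15
  2 → 3: 2/8
  2 → 7: 8/8
  3 → 4: 2/20
  4 → 5: 2/11
  5 → 6: 2/16
  6 → 7: 2/6
  7 → 8: 10/19
  8 → 10: 10/17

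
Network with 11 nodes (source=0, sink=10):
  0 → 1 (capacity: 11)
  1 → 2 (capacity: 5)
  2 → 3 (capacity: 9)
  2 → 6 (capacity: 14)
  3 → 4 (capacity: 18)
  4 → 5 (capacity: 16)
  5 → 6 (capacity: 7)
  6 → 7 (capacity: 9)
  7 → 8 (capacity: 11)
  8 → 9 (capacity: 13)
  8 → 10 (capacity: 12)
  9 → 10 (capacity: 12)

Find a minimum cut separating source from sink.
Min cut value = 5, edges: (1,2)

Min cut value: 5
Partition: S = [0, 1], T = [2, 3, 4, 5, 6, 7, 8, 9, 10]
Cut edges: (1,2)

By max-flow min-cut theorem, max flow = min cut = 5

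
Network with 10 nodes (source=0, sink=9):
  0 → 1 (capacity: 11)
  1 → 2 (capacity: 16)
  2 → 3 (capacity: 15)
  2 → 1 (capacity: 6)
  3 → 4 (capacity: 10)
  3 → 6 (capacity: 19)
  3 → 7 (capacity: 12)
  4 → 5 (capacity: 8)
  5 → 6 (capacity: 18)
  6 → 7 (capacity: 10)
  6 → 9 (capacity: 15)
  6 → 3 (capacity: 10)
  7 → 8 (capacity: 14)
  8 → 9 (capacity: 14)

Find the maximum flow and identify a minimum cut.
Max flow = 11, Min cut edges: (0,1)

Maximum flow: 11
Minimum cut: (0,1)
Partition: S = [0], T = [1, 2, 3, 4, 5, 6, 7, 8, 9]

Max-flow min-cut theorem verified: both equal 11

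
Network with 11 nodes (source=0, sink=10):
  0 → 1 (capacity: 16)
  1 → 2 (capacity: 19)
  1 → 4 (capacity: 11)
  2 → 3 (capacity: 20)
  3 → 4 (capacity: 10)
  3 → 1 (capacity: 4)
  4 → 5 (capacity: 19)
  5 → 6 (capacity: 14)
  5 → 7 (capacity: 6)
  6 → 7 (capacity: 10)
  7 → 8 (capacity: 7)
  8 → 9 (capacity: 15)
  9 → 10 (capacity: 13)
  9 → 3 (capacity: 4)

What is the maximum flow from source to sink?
Maximum flow = 7

Max flow: 7

Flow assignment:
  0 → 1: 7/16
  1 → 2: 5/19
  1 → 4: 2/11
  2 → 3: 5/20
  3 → 4: 5/10
  4 → 5: 7/19
  5 → 6: 1/14
  5 → 7: 6/6
  6 → 7: 1/10
  7 → 8: 7/7
  8 → 9: 7/15
  9 → 10: 7/13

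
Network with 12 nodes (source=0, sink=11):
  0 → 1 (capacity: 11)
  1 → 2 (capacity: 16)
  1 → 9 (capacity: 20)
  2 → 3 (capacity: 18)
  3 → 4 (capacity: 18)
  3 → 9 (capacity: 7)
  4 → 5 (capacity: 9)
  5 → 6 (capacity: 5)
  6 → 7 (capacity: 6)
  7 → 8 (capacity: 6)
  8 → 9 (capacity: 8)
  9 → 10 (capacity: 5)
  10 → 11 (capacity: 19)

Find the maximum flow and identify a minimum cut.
Max flow = 5, Min cut edges: (9,10)

Maximum flow: 5
Minimum cut: (9,10)
Partition: S = [0, 1, 2, 3, 4, 5, 6, 7, 8, 9], T = [10, 11]

Max-flow min-cut theorem verified: both equal 5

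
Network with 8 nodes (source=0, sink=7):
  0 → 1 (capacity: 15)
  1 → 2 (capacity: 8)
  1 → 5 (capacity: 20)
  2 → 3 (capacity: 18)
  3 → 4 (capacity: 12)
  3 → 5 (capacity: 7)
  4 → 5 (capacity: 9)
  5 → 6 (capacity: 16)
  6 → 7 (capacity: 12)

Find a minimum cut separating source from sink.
Min cut value = 12, edges: (6,7)

Min cut value: 12
Partition: S = [0, 1, 2, 3, 4, 5, 6], T = [7]
Cut edges: (6,7)

By max-flow min-cut theorem, max flow = min cut = 12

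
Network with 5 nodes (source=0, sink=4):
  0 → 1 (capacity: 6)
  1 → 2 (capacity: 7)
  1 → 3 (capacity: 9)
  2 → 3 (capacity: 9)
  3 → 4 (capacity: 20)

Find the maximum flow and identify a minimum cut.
Max flow = 6, Min cut edges: (0,1)

Maximum flow: 6
Minimum cut: (0,1)
Partition: S = [0], T = [1, 2, 3, 4]

Max-flow min-cut theorem verified: both equal 6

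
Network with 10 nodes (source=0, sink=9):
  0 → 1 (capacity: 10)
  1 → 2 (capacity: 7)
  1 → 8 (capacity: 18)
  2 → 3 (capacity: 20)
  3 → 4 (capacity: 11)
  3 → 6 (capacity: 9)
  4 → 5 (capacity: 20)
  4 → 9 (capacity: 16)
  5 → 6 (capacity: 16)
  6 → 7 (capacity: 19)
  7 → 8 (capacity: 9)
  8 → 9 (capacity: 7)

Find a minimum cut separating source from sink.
Min cut value = 10, edges: (0,1)

Min cut value: 10
Partition: S = [0], T = [1, 2, 3, 4, 5, 6, 7, 8, 9]
Cut edges: (0,1)

By max-flow min-cut theorem, max flow = min cut = 10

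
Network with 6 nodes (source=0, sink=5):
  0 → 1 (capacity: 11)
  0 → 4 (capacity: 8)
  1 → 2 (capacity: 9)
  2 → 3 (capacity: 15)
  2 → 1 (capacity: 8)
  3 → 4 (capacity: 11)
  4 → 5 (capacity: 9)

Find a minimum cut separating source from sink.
Min cut value = 9, edges: (4,5)

Min cut value: 9
Partition: S = [0, 1, 2, 3, 4], T = [5]
Cut edges: (4,5)

By max-flow min-cut theorem, max flow = min cut = 9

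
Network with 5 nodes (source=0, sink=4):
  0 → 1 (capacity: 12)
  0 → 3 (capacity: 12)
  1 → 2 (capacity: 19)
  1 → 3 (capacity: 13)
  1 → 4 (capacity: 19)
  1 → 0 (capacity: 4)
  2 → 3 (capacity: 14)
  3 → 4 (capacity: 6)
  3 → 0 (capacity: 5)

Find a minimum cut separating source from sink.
Min cut value = 18, edges: (0,1), (3,4)

Min cut value: 18
Partition: S = [0, 2, 3], T = [1, 4]
Cut edges: (0,1), (3,4)

By max-flow min-cut theorem, max flow = min cut = 18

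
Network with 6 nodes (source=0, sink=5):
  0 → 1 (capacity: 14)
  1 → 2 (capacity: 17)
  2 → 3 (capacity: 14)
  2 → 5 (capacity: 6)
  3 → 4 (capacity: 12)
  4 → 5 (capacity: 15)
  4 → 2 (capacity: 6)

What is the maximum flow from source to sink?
Maximum flow = 14

Max flow: 14

Flow assignment:
  0 → 1: 14/14
  1 → 2: 14/17
  2 → 3: 8/14
  2 → 5: 6/6
  3 → 4: 8/12
  4 → 5: 8/15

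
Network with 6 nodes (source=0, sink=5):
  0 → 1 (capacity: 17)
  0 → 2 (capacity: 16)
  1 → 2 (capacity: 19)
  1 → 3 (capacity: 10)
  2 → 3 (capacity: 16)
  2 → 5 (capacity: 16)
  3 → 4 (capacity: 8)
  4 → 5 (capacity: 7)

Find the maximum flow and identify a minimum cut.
Max flow = 23, Min cut edges: (2,5), (4,5)

Maximum flow: 23
Minimum cut: (2,5), (4,5)
Partition: S = [0, 1, 2, 3, 4], T = [5]

Max-flow min-cut theorem verified: both equal 23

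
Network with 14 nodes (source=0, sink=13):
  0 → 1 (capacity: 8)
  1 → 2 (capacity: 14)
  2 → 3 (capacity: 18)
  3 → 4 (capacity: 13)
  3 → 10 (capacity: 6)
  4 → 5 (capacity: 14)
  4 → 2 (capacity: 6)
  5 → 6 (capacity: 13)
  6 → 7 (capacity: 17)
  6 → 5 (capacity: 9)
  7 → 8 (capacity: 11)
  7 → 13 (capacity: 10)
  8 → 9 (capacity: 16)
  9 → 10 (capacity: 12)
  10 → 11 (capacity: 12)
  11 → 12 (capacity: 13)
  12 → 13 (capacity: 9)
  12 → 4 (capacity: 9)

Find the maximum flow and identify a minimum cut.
Max flow = 8, Min cut edges: (0,1)

Maximum flow: 8
Minimum cut: (0,1)
Partition: S = [0], T = [1, 2, 3, 4, 5, 6, 7, 8, 9, 10, 11, 12, 13]

Max-flow min-cut theorem verified: both equal 8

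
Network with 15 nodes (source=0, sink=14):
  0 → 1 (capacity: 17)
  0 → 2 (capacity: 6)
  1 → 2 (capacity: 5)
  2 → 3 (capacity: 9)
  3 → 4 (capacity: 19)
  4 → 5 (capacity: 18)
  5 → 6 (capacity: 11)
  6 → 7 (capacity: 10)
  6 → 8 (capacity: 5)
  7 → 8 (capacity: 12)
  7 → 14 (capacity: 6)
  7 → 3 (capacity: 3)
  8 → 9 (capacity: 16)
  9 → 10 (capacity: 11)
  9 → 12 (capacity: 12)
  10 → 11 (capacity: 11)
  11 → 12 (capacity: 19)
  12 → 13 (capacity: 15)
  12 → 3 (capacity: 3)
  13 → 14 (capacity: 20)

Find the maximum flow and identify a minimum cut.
Max flow = 9, Min cut edges: (2,3)

Maximum flow: 9
Minimum cut: (2,3)
Partition: S = [0, 1, 2], T = [3, 4, 5, 6, 7, 8, 9, 10, 11, 12, 13, 14]

Max-flow min-cut theorem verified: both equal 9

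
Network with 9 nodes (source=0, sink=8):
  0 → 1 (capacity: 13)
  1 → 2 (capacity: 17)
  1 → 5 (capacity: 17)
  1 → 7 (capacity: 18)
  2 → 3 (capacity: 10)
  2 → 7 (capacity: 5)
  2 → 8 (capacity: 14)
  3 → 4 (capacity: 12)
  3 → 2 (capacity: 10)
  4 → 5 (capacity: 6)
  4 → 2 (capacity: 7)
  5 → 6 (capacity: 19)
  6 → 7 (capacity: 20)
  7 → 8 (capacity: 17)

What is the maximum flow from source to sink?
Maximum flow = 13

Max flow: 13

Flow assignment:
  0 → 1: 13/13
  1 → 2: 13/17
  2 → 8: 13/14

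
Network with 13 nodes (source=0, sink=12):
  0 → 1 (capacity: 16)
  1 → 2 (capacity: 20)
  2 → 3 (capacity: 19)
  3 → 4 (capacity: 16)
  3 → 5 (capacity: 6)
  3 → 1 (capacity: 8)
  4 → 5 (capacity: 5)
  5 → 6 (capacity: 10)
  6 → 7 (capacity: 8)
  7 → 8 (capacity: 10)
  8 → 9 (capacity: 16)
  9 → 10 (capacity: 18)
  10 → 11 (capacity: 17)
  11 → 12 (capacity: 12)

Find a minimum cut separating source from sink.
Min cut value = 8, edges: (6,7)

Min cut value: 8
Partition: S = [0, 1, 2, 3, 4, 5, 6], T = [7, 8, 9, 10, 11, 12]
Cut edges: (6,7)

By max-flow min-cut theorem, max flow = min cut = 8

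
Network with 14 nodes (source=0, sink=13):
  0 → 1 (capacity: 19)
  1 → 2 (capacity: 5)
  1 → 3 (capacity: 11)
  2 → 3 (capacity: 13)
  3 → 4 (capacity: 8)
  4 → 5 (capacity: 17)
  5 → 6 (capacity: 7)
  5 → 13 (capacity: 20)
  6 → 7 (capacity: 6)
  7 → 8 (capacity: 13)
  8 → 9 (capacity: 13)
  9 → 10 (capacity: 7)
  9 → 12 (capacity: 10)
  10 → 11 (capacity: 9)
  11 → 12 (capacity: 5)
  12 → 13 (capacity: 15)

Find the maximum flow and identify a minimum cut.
Max flow = 8, Min cut edges: (3,4)

Maximum flow: 8
Minimum cut: (3,4)
Partition: S = [0, 1, 2, 3], T = [4, 5, 6, 7, 8, 9, 10, 11, 12, 13]

Max-flow min-cut theorem verified: both equal 8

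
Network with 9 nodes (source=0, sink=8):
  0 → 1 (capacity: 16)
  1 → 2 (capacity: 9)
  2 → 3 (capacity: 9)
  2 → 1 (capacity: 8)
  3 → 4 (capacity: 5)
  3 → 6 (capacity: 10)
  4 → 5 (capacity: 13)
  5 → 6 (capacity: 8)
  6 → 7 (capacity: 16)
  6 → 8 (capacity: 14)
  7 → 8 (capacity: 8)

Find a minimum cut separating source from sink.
Min cut value = 9, edges: (2,3)

Min cut value: 9
Partition: S = [0, 1, 2], T = [3, 4, 5, 6, 7, 8]
Cut edges: (2,3)

By max-flow min-cut theorem, max flow = min cut = 9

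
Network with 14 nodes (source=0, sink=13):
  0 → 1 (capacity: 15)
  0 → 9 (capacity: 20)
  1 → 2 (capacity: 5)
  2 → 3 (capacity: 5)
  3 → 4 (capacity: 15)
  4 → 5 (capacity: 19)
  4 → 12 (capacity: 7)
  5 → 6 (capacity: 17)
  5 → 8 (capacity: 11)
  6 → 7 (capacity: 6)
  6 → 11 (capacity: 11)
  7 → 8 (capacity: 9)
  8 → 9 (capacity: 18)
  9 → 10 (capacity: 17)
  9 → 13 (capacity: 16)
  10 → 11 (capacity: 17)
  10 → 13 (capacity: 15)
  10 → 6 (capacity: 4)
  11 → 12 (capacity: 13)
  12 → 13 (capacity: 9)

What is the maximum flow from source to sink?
Maximum flow = 25

Max flow: 25

Flow assignment:
  0 → 1: 5/15
  0 → 9: 20/20
  1 → 2: 5/5
  2 → 3: 5/5
  3 → 4: 5/15
  4 → 12: 5/7
  9 → 10: 4/17
  9 → 13: 16/16
  10 → 13: 4/15
  12 → 13: 5/9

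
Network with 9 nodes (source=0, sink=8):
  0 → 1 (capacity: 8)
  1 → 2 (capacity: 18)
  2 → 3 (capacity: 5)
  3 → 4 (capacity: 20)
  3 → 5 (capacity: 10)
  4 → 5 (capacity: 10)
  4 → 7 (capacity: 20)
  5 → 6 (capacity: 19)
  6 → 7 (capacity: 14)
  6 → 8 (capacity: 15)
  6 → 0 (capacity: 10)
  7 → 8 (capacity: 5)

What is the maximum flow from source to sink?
Maximum flow = 5

Max flow: 5

Flow assignment:
  0 → 1: 5/8
  1 → 2: 5/18
  2 → 3: 5/5
  3 → 4: 5/20
  4 → 7: 5/20
  7 → 8: 5/5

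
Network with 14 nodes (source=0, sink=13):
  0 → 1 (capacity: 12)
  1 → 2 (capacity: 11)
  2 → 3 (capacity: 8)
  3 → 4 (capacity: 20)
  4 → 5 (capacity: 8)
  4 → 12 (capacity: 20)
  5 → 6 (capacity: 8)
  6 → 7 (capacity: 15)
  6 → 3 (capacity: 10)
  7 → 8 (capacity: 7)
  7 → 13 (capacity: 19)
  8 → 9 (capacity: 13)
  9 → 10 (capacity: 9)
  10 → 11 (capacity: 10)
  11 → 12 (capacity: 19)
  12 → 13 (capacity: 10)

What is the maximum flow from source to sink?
Maximum flow = 8

Max flow: 8

Flow assignment:
  0 → 1: 8/12
  1 → 2: 8/11
  2 → 3: 8/8
  3 → 4: 8/20
  4 → 12: 8/20
  12 → 13: 8/10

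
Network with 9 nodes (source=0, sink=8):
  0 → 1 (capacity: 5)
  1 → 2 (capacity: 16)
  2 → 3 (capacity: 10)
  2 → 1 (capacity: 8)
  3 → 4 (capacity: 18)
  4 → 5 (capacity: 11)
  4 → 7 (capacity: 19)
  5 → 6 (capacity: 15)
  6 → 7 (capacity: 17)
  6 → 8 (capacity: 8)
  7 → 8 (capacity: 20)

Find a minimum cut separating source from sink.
Min cut value = 5, edges: (0,1)

Min cut value: 5
Partition: S = [0], T = [1, 2, 3, 4, 5, 6, 7, 8]
Cut edges: (0,1)

By max-flow min-cut theorem, max flow = min cut = 5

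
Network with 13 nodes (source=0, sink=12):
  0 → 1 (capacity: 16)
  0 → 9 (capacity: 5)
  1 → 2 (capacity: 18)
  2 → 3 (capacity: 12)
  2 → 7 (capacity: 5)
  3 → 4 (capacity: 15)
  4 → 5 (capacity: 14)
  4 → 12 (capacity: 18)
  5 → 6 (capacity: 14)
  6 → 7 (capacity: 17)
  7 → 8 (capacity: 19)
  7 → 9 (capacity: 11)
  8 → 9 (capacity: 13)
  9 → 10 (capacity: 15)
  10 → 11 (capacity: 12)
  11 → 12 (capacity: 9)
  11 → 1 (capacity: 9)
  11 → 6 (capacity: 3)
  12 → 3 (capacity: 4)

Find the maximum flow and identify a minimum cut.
Max flow = 21, Min cut edges: (2,3), (11,12)

Maximum flow: 21
Minimum cut: (2,3), (11,12)
Partition: S = [0, 1, 2, 5, 6, 7, 8, 9, 10, 11], T = [3, 4, 12]

Max-flow min-cut theorem verified: both equal 21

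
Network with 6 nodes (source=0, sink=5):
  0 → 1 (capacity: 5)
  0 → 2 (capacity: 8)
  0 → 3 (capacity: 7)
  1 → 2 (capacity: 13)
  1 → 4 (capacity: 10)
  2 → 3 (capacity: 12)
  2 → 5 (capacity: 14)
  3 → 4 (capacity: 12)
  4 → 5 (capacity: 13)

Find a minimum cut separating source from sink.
Min cut value = 20, edges: (0,1), (0,2), (0,3)

Min cut value: 20
Partition: S = [0], T = [1, 2, 3, 4, 5]
Cut edges: (0,1), (0,2), (0,3)

By max-flow min-cut theorem, max flow = min cut = 20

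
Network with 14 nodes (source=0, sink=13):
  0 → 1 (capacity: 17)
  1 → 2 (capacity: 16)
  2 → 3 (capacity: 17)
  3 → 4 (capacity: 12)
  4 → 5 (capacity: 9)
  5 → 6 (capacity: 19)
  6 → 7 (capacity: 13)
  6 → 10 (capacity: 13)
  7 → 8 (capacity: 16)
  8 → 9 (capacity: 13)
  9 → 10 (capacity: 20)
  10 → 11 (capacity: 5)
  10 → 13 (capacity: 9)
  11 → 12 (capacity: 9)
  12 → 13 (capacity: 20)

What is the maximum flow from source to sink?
Maximum flow = 9

Max flow: 9

Flow assignment:
  0 → 1: 9/17
  1 → 2: 9/16
  2 → 3: 9/17
  3 → 4: 9/12
  4 → 5: 9/9
  5 → 6: 9/19
  6 → 10: 9/13
  10 → 13: 9/9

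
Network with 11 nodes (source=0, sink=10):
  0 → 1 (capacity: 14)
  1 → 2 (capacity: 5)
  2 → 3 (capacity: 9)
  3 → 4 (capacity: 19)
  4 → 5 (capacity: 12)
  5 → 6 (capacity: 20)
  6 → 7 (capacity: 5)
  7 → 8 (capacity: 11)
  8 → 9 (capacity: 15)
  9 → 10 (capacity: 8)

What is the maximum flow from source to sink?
Maximum flow = 5

Max flow: 5

Flow assignment:
  0 → 1: 5/14
  1 → 2: 5/5
  2 → 3: 5/9
  3 → 4: 5/19
  4 → 5: 5/12
  5 → 6: 5/20
  6 → 7: 5/5
  7 → 8: 5/11
  8 → 9: 5/15
  9 → 10: 5/8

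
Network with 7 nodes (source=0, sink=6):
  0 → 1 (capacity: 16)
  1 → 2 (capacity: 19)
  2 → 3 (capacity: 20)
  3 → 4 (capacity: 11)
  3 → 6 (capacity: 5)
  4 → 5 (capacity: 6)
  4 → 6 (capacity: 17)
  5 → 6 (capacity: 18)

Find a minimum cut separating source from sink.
Min cut value = 16, edges: (3,4), (3,6)

Min cut value: 16
Partition: S = [0, 1, 2, 3], T = [4, 5, 6]
Cut edges: (3,4), (3,6)

By max-flow min-cut theorem, max flow = min cut = 16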